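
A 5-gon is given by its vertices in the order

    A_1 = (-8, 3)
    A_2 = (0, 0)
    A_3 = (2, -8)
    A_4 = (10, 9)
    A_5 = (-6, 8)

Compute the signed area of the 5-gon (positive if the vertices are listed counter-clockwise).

139

A_1→A_2: (-8)(0) − (0)(3) = 0
A_2→A_3: (0)(-8) − (2)(0) = 0
A_3→A_4: (2)(9) − (10)(-8) = 98
A_4→A_5: (10)(8) − (-6)(9) = 134
A_5→A_1: (-6)(3) − (-8)(8) = 46
Σ = 278
Signed area = Σ/2 = 139 (positive ⇒ counter-clockwise traversal).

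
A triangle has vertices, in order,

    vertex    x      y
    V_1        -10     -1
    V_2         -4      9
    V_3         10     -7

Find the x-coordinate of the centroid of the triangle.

-4/3

Apply the surveyor's formula. First the cross-terms c_i = x_i·y_{i+1} − x_{i+1}·y_i:
  -94, -62, -80  ⇒  2A = -236, A = -118.
Then Σ (x_i + x_{i+1})·c_i = 944, so x̄ = 944 / (6·(-118)) = -4/3.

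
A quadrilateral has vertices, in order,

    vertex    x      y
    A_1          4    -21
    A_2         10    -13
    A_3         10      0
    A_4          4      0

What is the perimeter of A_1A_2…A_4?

50

|A_1A_2| = √((6)² + (8)²) = √100 = 10
|A_2A_3| = √((0)² + (13)²) = √169 = 13
|A_3A_4| = √((-6)² + (0)²) = √36 = 6
|A_4A_1| = √((0)² + (-21)²) = √441 = 21
Perimeter = 10 + 13 + 6 + 21 = 50.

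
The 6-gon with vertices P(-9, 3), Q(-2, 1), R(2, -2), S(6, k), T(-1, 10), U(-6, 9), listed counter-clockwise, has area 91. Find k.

-1

The doubled signed area Σ (x_i y_{i+1} − x_{i+1} y_i) is linear in k.
With k=0 it equals 185; the coefficient of k is 3 (from the two edges through S).
So 3·k + 185 = 2·91 = 182 ⇒ k = -1.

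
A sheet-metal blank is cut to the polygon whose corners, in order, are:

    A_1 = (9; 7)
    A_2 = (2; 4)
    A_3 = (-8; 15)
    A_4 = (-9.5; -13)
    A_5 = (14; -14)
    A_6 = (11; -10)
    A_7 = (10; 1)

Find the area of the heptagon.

415.75

A_1→A_2: (9)(4) − (2)(7) = 22
A_2→A_3: (2)(15) − (-8)(4) = 62
A_3→A_4: (-8)(-13) − (-9.5)(15) = 246.5
A_4→A_5: (-9.5)(-14) − (14)(-13) = 315
A_5→A_6: (14)(-10) − (11)(-14) = 14
A_6→A_7: (11)(1) − (10)(-10) = 111
A_7→A_1: (10)(7) − (9)(1) = 61
Σ = 831.5
Area = |Σ|/2 = 415.75.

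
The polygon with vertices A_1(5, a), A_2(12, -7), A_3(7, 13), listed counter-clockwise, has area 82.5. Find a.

Write out the shoelace sum; only the two edges meeting at A_1 involve a:
2·Area = [(7·a − 5·13) + (5·(-7) − 12·a)] + 205
       = -5·a + 105 = 165
⇒ a = -12.

-12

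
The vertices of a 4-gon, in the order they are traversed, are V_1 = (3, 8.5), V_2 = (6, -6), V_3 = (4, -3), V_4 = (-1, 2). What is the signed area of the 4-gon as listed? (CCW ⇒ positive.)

-36.25

Apply the surveyor's formula: 2A = Σ (x_i·y_{i+1} − x_{i+1}·y_i), indices taken mod 4.
Σ = (-69) + (6) + (5) + (-14.5) = -72.5
Signed area = Σ/2 = -36.25 (negative ⇒ clockwise traversal).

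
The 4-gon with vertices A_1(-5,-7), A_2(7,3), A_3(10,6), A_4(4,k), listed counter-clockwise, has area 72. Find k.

The doubled signed area Σ (x_i y_{i+1} − x_{i+1} y_i) is linear in k.
With k=0 it equals -6; the coefficient of k is 15 (from the two edges through A_4).
So 15·k + -6 = 2·72 = 144 ⇒ k = 10.

10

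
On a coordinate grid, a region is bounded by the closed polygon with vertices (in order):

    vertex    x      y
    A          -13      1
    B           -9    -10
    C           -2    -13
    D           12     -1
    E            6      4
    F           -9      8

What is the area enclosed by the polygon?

313.5

Apply the surveyor's formula: 2A = Σ (x_i·y_{i+1} − x_{i+1}·y_i), indices taken mod 6.
Σ = (139) + (97) + (158) + (54) + (84) + (95) = 627
Area = |Σ|/2 = 313.5.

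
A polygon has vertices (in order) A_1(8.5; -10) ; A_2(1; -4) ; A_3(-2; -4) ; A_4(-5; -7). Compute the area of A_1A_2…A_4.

Σ = (-24) + (-12) + (-6) + (109.5) = 67.5
Area = |Σ|/2 = 33.75.

33.75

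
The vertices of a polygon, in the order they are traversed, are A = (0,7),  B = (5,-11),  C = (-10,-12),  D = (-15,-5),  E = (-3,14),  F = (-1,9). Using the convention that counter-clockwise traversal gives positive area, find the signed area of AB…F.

Apply Gauss's area formula: 2A = Σ (x_i·y_{i+1} − x_{i+1}·y_i), indices taken mod 6.
Σ = (-35) + (-170) + (-130) + (-225) + (-13) + (-7) = -580
Signed area = Σ/2 = -290 (negative ⇒ clockwise traversal).

-290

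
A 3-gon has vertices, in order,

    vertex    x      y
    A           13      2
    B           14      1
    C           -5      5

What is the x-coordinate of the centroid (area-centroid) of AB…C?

Apply the shoelace (surveyor's) formula. First the cross-terms c_i = x_i·y_{i+1} − x_{i+1}·y_i:
  -15, 75, -75  ⇒  2A = -15, A = -7.5.
Then Σ (x_i + x_{i+1})·c_i = -330, so x̄ = -330 / (6·(-7.5)) = 22/3.

22/3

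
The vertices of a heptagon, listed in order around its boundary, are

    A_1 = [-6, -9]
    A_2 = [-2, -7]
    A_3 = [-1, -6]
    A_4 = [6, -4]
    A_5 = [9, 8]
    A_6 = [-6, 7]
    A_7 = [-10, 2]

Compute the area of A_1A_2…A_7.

212

Apply the shoelace formula: 2A = Σ (x_i·y_{i+1} − x_{i+1}·y_i), indices taken mod 7.
Σ = (24) + (5) + (40) + (84) + (111) + (58) + (102) = 424
Area = |Σ|/2 = 212.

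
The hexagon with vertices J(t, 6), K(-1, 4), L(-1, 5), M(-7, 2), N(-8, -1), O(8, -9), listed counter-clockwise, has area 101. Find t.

1

Write out the shoelace sum; only the two edges meeting at J involve t:
2·Area = [(8·6 − t·(-9)) + (t·4 − (-1)·6)] + 135
       = 13·t + 189 = 202
⇒ t = 1.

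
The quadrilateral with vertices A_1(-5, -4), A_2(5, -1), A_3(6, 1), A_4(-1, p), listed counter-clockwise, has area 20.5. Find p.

The doubled signed area Σ (x_i y_{i+1} − x_{i+1} y_i) is linear in p.
With p=0 it equals 41; the coefficient of p is 11 (from the two edges through A_4).
So 11·p + 41 = 2·20.5 = 41 ⇒ p = 0.

0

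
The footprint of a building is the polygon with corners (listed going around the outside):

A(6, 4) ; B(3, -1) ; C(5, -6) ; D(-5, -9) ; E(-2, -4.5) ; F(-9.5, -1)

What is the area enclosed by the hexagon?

Σ = (-18) + (-13) + (-75) + (4.5) + (-40.75) + (-32) = -174.25
Area = |Σ|/2 = 87.125.

87.125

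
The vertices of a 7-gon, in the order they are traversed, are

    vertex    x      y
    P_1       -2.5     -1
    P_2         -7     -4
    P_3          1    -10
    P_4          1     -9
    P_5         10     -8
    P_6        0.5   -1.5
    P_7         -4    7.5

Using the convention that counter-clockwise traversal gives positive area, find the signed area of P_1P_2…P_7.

84.75

Σ = (3) + (74) + (1) + (82) + (-11) + (-2.25) + (22.75) = 169.5
Signed area = Σ/2 = 84.75 (positive ⇒ counter-clockwise traversal).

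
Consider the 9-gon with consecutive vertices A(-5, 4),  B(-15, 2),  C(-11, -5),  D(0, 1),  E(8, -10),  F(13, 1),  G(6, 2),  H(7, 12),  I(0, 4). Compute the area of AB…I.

196

Σ = (50) + (97) + (-11) + (-8) + (138) + (20) + (58) + (28) + (20) = 392
Area = |Σ|/2 = 196.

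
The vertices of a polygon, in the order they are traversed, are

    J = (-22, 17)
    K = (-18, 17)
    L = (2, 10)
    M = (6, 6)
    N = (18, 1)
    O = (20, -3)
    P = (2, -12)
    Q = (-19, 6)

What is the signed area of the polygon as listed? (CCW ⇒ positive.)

Apply the surveyor's formula: 2A = Σ (x_i·y_{i+1} − x_{i+1}·y_i), indices taken mod 8.
Σ = (-68) + (-214) + (-48) + (-102) + (-74) + (-234) + (-216) + (-191) = -1147
Signed area = Σ/2 = -573.5 (negative ⇒ clockwise traversal).

-573.5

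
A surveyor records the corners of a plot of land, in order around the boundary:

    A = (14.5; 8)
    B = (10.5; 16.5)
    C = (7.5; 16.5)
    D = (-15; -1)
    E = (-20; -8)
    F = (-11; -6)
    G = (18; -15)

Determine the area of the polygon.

Apply the shoelace (surveyor's) formula: 2A = Σ (x_i·y_{i+1} − x_{i+1}·y_i), indices taken mod 7.
Cross-terms: 155.25, 49.5, 240, 100, 32, 273, 361.5  ⇒  Σ = 1211.25
Area = |Σ|/2 = 605.625.

605.625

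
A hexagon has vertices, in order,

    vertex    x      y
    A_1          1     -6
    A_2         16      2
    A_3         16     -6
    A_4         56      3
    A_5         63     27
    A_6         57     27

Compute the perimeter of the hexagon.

162

|A_1A_2| = √((15)² + (8)²) = √289 = 17
|A_2A_3| = √((0)² + (-8)²) = √64 = 8
|A_3A_4| = √((40)² + (9)²) = √1681 = 41
|A_4A_5| = √((7)² + (24)²) = √625 = 25
|A_5A_6| = √((-6)² + (0)²) = √36 = 6
|A_6A_1| = √((-56)² + (-33)²) = √4225 = 65
Perimeter = 17 + 8 + 41 + 25 + 6 + 65 = 162.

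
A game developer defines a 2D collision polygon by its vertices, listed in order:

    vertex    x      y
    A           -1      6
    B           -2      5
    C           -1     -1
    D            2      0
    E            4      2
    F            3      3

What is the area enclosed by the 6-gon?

23.5

Apply the shoelace (surveyor's) formula: 2A = Σ (x_i·y_{i+1} − x_{i+1}·y_i), indices taken mod 6.
Cross-terms: 7, 7, 2, 4, 6, 21  ⇒  Σ = 47
Area = |Σ|/2 = 23.5.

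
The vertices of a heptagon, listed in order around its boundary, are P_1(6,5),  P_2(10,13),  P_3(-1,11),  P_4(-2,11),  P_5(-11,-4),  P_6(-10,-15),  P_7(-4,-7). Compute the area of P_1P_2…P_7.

224

Cross-terms: 28, 123, 11, 129, 125, 10, 22  ⇒  Σ = 448
Area = |Σ|/2 = 224.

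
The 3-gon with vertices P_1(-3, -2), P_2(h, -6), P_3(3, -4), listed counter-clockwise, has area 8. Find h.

1

Write out the shoelace sum; only the two edges meeting at P_2 involve h:
2·Area = [((-3)·(-6) − h·(-2)) + (h·(-4) − 3·(-6))] + -18
       = -2·h + 18 = 16
⇒ h = 1.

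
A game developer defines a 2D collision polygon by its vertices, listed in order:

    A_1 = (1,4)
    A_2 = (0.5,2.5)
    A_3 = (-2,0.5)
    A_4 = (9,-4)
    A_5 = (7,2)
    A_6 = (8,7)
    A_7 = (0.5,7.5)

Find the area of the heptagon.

69.625

Cross-terms: 0.5, 5.25, 3.5, 46, 33, 56.5, -5.5  ⇒  Σ = 139.25
Area = |Σ|/2 = 69.625.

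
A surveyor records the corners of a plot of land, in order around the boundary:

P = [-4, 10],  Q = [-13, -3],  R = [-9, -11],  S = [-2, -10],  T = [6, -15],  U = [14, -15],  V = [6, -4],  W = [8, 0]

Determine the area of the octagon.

341

Apply the shoelace formula: 2A = Σ (x_i·y_{i+1} − x_{i+1}·y_i), indices taken mod 8.
P→Q: (-4)(-3) − (-13)(10) = 142
Q→R: (-13)(-11) − (-9)(-3) = 116
R→S: (-9)(-10) − (-2)(-11) = 68
S→T: (-2)(-15) − (6)(-10) = 90
T→U: (6)(-15) − (14)(-15) = 120
U→V: (14)(-4) − (6)(-15) = 34
V→W: (6)(0) − (8)(-4) = 32
W→P: (8)(10) − (-4)(0) = 80
Σ = 682
Area = |Σ|/2 = 341.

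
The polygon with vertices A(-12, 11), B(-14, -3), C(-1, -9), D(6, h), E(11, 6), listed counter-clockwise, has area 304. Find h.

-1

The doubled signed area Σ (x_i y_{i+1} − x_{i+1} y_i) is linear in h.
With h=0 it equals 596; the coefficient of h is -12 (from the two edges through D).
So -12·h + 596 = 2·304 = 608 ⇒ h = -1.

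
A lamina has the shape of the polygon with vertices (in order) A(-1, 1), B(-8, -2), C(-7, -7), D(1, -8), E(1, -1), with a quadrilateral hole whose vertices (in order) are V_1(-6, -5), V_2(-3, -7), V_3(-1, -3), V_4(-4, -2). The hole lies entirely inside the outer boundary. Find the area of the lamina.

47.5

Outer boundary:
Apply the shoelace (surveyor's) formula: 2A = Σ (x_i·y_{i+1} − x_{i+1}·y_i), indices taken mod 5.
A→B: (-1)(-2) − (-8)(1) = 10
B→C: (-8)(-7) − (-7)(-2) = 42
C→D: (-7)(-8) − (1)(-7) = 63
D→E: (1)(-1) − (1)(-8) = 7
E→A: (1)(1) − (-1)(-1) = 0
Σ = 122
Area = |Σ|/2 = 61.
Hole:
Σ = (27) + (2) + (-10) + (8) = 27
Area = |Σ|/2 = 13.5.
Net area = 61 − 13.5 = 47.5.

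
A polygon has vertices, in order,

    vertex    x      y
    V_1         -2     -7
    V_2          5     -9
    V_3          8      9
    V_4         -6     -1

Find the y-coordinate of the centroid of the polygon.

-25/24

Apply Gauss's area formula. First the cross-terms c_i = x_i·y_{i+1} − x_{i+1}·y_i:
  53, 117, 46, 40  ⇒  2A = 256, A = 128.
Then Σ (y_i + y_{i+1})·c_i = -800, so ȳ = -800 / (6·128) = -25/24.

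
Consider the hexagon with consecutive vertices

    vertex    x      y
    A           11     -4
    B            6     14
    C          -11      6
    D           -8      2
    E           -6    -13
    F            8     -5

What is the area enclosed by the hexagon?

333.5

Cross-terms: 178, 190, 26, 116, 134, 23  ⇒  Σ = 667
Area = |Σ|/2 = 333.5.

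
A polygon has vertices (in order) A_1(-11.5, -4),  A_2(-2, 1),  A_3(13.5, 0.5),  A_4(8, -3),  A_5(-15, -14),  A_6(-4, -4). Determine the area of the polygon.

Cross-terms: -19.5, -14.5, -44.5, -157, 4, -30  ⇒  Σ = -261.5
Area = |Σ|/2 = 130.75.

130.75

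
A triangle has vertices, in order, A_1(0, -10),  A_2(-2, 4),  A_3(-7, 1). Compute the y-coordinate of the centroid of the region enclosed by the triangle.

-5/3

Apply the shoelace (surveyor's) formula. First the cross-terms c_i = x_i·y_{i+1} − x_{i+1}·y_i:
  -20, 26, 70  ⇒  2A = 76, A = 38.
Then Σ (y_i + y_{i+1})·c_i = -380, so ȳ = -380 / (6·38) = -5/3.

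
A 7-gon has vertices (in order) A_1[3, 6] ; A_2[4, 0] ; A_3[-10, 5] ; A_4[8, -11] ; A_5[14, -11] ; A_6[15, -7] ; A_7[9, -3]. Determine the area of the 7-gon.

140

A_1→A_2: (3)(0) − (4)(6) = -24
A_2→A_3: (4)(5) − (-10)(0) = 20
A_3→A_4: (-10)(-11) − (8)(5) = 70
A_4→A_5: (8)(-11) − (14)(-11) = 66
A_5→A_6: (14)(-7) − (15)(-11) = 67
A_6→A_7: (15)(-3) − (9)(-7) = 18
A_7→A_1: (9)(6) − (3)(-3) = 63
Σ = 280
Area = |Σ|/2 = 140.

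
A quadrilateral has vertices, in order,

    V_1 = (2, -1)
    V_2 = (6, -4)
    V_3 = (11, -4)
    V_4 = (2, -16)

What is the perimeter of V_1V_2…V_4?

|V_1V_2| = √((4)² + (-3)²) = √25 = 5
|V_2V_3| = √((5)² + (0)²) = √25 = 5
|V_3V_4| = √((-9)² + (-12)²) = √225 = 15
|V_4V_1| = √((0)² + (15)²) = √225 = 15
Perimeter = 5 + 5 + 15 + 15 = 40.

40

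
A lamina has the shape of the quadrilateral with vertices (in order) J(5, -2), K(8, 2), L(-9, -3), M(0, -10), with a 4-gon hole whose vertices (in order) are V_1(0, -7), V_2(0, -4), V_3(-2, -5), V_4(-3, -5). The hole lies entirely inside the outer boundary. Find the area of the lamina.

76

Outer boundary:
Σ = (26) + (-6) + (90) + (50) = 160
Area = |Σ|/2 = 80.
Hole:
Σ = (0) + (-8) + (-5) + (21) = 8
Area = |Σ|/2 = 4.
Net area = 80 − 4 = 76.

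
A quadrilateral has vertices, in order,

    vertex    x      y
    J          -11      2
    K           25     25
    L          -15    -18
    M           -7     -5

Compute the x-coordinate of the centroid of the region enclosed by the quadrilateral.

367/195

Apply the shoelace formula. First the cross-terms c_i = x_i·y_{i+1} − x_{i+1}·y_i:
  -325, -75, -51, -69  ⇒  2A = -520, A = -260.
Then Σ (x_i + x_{i+1})·c_i = -2936, so x̄ = -2936 / (6·(-260)) = 367/195.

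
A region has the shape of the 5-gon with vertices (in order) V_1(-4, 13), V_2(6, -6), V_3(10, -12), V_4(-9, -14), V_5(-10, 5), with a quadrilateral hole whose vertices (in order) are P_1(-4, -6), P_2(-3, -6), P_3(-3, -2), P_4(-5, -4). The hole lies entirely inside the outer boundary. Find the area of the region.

Outer boundary:
Σ = (-54) + (-12) + (-248) + (-185) + (-110) = -609
Area = |Σ|/2 = 304.5.
Hole:
Cross-terms: 6, -12, 2, 14  ⇒  Σ = 10
Area = |Σ|/2 = 5.
Net area = 304.5 − 5 = 299.5.

299.5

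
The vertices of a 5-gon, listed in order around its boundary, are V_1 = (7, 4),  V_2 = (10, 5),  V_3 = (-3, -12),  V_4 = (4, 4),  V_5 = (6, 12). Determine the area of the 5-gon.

55

V_1→V_2: (7)(5) − (10)(4) = -5
V_2→V_3: (10)(-12) − (-3)(5) = -105
V_3→V_4: (-3)(4) − (4)(-12) = 36
V_4→V_5: (4)(12) − (6)(4) = 24
V_5→V_1: (6)(4) − (7)(12) = -60
Σ = -110
Area = |Σ|/2 = 55.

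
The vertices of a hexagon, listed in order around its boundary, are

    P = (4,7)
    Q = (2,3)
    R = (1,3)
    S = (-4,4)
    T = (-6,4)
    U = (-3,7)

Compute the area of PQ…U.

27

P→Q: (4)(3) − (2)(7) = -2
Q→R: (2)(3) − (1)(3) = 3
R→S: (1)(4) − (-4)(3) = 16
S→T: (-4)(4) − (-6)(4) = 8
T→U: (-6)(7) − (-3)(4) = -30
U→P: (-3)(7) − (4)(7) = -49
Σ = -54
Area = |Σ|/2 = 27.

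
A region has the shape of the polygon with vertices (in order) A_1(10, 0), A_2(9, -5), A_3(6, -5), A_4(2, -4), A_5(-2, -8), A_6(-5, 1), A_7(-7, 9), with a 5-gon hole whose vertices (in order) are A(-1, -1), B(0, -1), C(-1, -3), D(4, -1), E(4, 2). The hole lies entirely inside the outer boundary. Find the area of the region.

125

Outer boundary:
Apply the shoelace (surveyor's) formula: 2A = Σ (x_i·y_{i+1} − x_{i+1}·y_i), indices taken mod 7.
Σ = (-50) + (-15) + (-14) + (-24) + (-42) + (-38) + (-90) = -273
Area = |Σ|/2 = 136.5.
Hole:
Apply the surveyor's formula: 2A = Σ (x_i·y_{i+1} − x_{i+1}·y_i), indices taken mod 5.
Σ = (1) + (-1) + (13) + (12) + (-2) = 23
Area = |Σ|/2 = 11.5.
Net area = 136.5 − 11.5 = 125.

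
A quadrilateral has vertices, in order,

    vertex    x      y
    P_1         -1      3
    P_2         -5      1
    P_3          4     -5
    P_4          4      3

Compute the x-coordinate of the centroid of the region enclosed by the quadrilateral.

98/123

Apply the shoelace formula. First the cross-terms c_i = x_i·y_{i+1} − x_{i+1}·y_i:
  14, 21, 32, 15  ⇒  2A = 82, A = 41.
Then Σ (x_i + x_{i+1})·c_i = 196, so x̄ = 196 / (6·41) = 98/123.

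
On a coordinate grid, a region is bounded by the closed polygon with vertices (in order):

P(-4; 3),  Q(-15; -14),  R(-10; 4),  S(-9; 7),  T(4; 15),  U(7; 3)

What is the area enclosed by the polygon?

178

Σ = (101) + (-200) + (-34) + (-163) + (-93) + (33) = -356
Area = |Σ|/2 = 178.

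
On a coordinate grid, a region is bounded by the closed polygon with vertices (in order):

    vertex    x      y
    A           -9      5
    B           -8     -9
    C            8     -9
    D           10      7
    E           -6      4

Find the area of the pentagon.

A→B: (-9)(-9) − (-8)(5) = 121
B→C: (-8)(-9) − (8)(-9) = 144
C→D: (8)(7) − (10)(-9) = 146
D→E: (10)(4) − (-6)(7) = 82
E→A: (-6)(5) − (-9)(4) = 6
Σ = 499
Area = |Σ|/2 = 249.5.

249.5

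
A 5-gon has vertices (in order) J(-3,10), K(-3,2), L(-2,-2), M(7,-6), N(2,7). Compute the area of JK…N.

81

Σ = (24) + (10) + (26) + (61) + (41) = 162
Area = |Σ|/2 = 81.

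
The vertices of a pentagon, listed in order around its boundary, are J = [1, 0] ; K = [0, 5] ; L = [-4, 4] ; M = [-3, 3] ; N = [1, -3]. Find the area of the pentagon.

17

Σ = (5) + (20) + (0) + (6) + (3) = 34
Area = |Σ|/2 = 17.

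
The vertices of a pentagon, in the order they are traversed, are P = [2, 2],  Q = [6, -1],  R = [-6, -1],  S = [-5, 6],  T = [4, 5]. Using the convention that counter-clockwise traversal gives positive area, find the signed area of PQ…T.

Apply the shoelace (surveyor's) formula: 2A = Σ (x_i·y_{i+1} − x_{i+1}·y_i), indices taken mod 5.
Cross-terms: -14, -12, -41, -49, -2  ⇒  Σ = -118
Signed area = Σ/2 = -59 (negative ⇒ clockwise traversal).

-59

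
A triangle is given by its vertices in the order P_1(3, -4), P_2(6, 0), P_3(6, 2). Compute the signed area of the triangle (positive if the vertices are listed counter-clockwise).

Apply the shoelace (surveyor's) formula: 2A = Σ (x_i·y_{i+1} − x_{i+1}·y_i), indices taken mod 3.
Σ = (24) + (12) + (-30) = 6
Signed area = Σ/2 = 3 (positive ⇒ counter-clockwise traversal).

3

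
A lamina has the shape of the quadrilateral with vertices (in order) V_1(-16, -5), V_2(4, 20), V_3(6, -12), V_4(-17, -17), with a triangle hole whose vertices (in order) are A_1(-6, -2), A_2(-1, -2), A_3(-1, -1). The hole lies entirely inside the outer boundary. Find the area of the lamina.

Outer boundary:
Cross-terms: -300, -168, -306, -187  ⇒  Σ = -961
Area = |Σ|/2 = 480.5.
Hole:
Apply the surveyor's formula: 2A = Σ (x_i·y_{i+1} − x_{i+1}·y_i), indices taken mod 3.
Σ = (10) + (-1) + (-4) = 5
Area = |Σ|/2 = 2.5.
Net area = 480.5 − 2.5 = 478.

478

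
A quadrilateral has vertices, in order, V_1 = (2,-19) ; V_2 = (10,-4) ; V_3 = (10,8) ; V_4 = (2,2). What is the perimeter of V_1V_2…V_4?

60

|V_1V_2| = √((8)² + (15)²) = √289 = 17
|V_2V_3| = √((0)² + (12)²) = √144 = 12
|V_3V_4| = √((-8)² + (-6)²) = √100 = 10
|V_4V_1| = √((0)² + (-21)²) = √441 = 21
Perimeter = 17 + 12 + 10 + 21 = 60.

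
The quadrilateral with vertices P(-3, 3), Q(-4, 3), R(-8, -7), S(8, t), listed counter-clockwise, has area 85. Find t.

-7

Write out the shoelace sum; only the two edges meeting at S involve t:
2·Area = [((-8)·t − 8·(-7)) + (8·3 − (-3)·t)] + 55
       = -5·t + 135 = 170
⇒ t = -7.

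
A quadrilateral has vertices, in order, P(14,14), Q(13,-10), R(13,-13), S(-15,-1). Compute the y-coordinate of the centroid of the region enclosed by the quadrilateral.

1/85

Apply Gauss's area formula. First the cross-terms c_i = x_i·y_{i+1} − x_{i+1}·y_i:
  -322, -39, -208, -196  ⇒  2A = -765, A = -382.5.
Then Σ (y_i + y_{i+1})·c_i = -27, so ȳ = -27 / (6·(-382.5)) = 1/85.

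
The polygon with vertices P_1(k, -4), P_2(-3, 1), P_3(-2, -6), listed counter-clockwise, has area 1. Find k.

-2

Write out the shoelace sum; only the two edges meeting at P_1 involve k:
2·Area = [((-2)·(-4) − k·(-6)) + (k·1 − (-3)·(-4))] + 20
       = 7·k + 16 = 2
⇒ k = -2.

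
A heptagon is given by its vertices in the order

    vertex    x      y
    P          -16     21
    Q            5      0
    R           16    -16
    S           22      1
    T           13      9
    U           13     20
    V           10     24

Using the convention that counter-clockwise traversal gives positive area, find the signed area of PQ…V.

Apply Gauss's area formula: 2A = Σ (x_i·y_{i+1} − x_{i+1}·y_i), indices taken mod 7.
Σ = (-105) + (-80) + (368) + (185) + (143) + (112) + (594) = 1217
Signed area = Σ/2 = 608.5 (positive ⇒ counter-clockwise traversal).

608.5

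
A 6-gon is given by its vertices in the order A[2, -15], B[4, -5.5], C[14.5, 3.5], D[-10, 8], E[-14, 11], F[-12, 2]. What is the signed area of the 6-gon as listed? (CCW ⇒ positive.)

Apply the shoelace formula: 2A = Σ (x_i·y_{i+1} − x_{i+1}·y_i), indices taken mod 6.
Σ = (49) + (93.75) + (151) + (2) + (104) + (176) = 575.75
Signed area = Σ/2 = 287.875 (positive ⇒ counter-clockwise traversal).

287.875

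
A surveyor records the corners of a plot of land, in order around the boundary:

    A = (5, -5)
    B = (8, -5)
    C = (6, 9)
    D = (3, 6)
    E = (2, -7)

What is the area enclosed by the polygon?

59

Apply the shoelace (surveyor's) formula: 2A = Σ (x_i·y_{i+1} − x_{i+1}·y_i), indices taken mod 5.
A→B: (5)(-5) − (8)(-5) = 15
B→C: (8)(9) − (6)(-5) = 102
C→D: (6)(6) − (3)(9) = 9
D→E: (3)(-7) − (2)(6) = -33
E→A: (2)(-5) − (5)(-7) = 25
Σ = 118
Area = |Σ|/2 = 59.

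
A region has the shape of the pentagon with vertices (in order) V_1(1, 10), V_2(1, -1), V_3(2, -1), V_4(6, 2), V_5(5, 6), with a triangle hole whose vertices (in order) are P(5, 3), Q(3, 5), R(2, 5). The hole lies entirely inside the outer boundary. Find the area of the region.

34

Outer boundary:
Σ = (-11) + (1) + (10) + (26) + (44) = 70
Area = |Σ|/2 = 35.
Hole:
P→Q: (5)(5) − (3)(3) = 16
Q→R: (3)(5) − (2)(5) = 5
R→P: (2)(3) − (5)(5) = -19
Σ = 2
Area = |Σ|/2 = 1.
Net area = 35 − 1 = 34.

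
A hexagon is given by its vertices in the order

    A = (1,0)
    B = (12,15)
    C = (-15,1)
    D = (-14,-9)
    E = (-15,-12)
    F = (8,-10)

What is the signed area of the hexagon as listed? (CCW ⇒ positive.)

Apply the shoelace (surveyor's) formula: 2A = Σ (x_i·y_{i+1} − x_{i+1}·y_i), indices taken mod 6.
Σ = (15) + (237) + (149) + (33) + (246) + (10) = 690
Signed area = Σ/2 = 345 (positive ⇒ counter-clockwise traversal).

345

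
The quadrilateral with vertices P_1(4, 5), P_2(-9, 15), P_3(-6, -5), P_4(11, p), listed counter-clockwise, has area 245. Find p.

The doubled signed area Σ (x_i y_{i+1} − x_{i+1} y_i) is linear in p.
With p=0 it equals 350; the coefficient of p is -10 (from the two edges through P_4).
So -10·p + 350 = 2·245 = 490 ⇒ p = -14.

-14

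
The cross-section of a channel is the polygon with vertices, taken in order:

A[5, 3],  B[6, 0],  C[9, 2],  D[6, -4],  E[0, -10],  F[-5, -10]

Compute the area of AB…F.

A→B: (5)(0) − (6)(3) = -18
B→C: (6)(2) − (9)(0) = 12
C→D: (9)(-4) − (6)(2) = -48
D→E: (6)(-10) − (0)(-4) = -60
E→F: (0)(-10) − (-5)(-10) = -50
F→A: (-5)(3) − (5)(-10) = 35
Σ = -129
Area = |Σ|/2 = 64.5.

64.5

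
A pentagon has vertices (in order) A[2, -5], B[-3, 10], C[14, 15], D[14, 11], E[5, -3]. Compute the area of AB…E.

176

Cross-terms: 5, -185, -56, -97, -19  ⇒  Σ = -352
Area = |Σ|/2 = 176.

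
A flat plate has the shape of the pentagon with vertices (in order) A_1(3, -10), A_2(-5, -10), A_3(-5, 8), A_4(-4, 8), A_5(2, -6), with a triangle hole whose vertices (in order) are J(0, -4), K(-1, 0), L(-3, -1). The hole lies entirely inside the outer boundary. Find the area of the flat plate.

Outer boundary:
Σ = (-80) + (-90) + (-8) + (8) + (-2) = -172
Area = |Σ|/2 = 86.
Hole:
J→K: (0)(0) − (-1)(-4) = -4
K→L: (-1)(-1) − (-3)(0) = 1
L→J: (-3)(-4) − (0)(-1) = 12
Σ = 9
Area = |Σ|/2 = 4.5.
Net area = 86 − 4.5 = 81.5.

81.5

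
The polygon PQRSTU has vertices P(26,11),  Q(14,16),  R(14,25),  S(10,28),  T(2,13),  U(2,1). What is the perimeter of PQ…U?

82

|PQ| = √((-12)² + (5)²) = √169 = 13
|QR| = √((0)² + (9)²) = √81 = 9
|RS| = √((-4)² + (3)²) = √25 = 5
|ST| = √((-8)² + (-15)²) = √289 = 17
|TU| = √((0)² + (-12)²) = √144 = 12
|UP| = √((24)² + (10)²) = √676 = 26
Perimeter = 13 + 9 + 5 + 17 + 12 + 26 = 82.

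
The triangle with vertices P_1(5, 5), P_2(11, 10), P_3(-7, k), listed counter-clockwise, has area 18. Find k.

1

The doubled signed area Σ (x_i y_{i+1} − x_{i+1} y_i) is linear in k.
With k=0 it equals 30; the coefficient of k is 6 (from the two edges through P_3).
So 6·k + 30 = 2·18 = 36 ⇒ k = 1.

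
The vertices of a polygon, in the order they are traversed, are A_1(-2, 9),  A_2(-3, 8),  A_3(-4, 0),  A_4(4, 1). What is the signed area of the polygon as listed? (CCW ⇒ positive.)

38.5

Σ = (11) + (32) + (-4) + (38) = 77
Signed area = Σ/2 = 38.5 (positive ⇒ counter-clockwise traversal).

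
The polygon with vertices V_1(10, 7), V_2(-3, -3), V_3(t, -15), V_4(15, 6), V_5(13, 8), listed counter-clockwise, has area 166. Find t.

2

Write out the shoelace sum; only the two edges meeting at V_3 involve t:
2·Area = [((-3)·(-15) − t·(-3)) + (t·6 − 15·(-15))] + 44
       = 9·t + 314 = 332
⇒ t = 2.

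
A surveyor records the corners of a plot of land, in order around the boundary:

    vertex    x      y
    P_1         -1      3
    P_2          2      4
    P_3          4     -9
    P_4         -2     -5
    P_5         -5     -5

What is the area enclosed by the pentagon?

58.5

Apply the shoelace (surveyor's) formula: 2A = Σ (x_i·y_{i+1} − x_{i+1}·y_i), indices taken mod 5.
Σ = (-10) + (-34) + (-38) + (-15) + (-20) = -117
Area = |Σ|/2 = 58.5.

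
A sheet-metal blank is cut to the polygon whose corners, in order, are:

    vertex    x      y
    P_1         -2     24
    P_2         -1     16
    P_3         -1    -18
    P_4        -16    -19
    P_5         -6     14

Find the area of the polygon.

348.5

Σ = (-8) + (34) + (-269) + (-338) + (-116) = -697
Area = |Σ|/2 = 348.5.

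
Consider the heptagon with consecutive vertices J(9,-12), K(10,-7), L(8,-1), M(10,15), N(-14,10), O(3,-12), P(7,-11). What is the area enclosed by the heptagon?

Apply the shoelace formula: 2A = Σ (x_i·y_{i+1} − x_{i+1}·y_i), indices taken mod 7.
Σ = (57) + (46) + (130) + (310) + (138) + (51) + (15) = 747
Area = |Σ|/2 = 373.5.

373.5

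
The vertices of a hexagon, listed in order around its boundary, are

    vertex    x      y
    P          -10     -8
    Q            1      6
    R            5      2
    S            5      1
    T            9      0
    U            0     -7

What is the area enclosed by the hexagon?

113.5

Apply the surveyor's formula: 2A = Σ (x_i·y_{i+1} − x_{i+1}·y_i), indices taken mod 6.
Σ = (-52) + (-28) + (-5) + (-9) + (-63) + (-70) = -227
Area = |Σ|/2 = 113.5.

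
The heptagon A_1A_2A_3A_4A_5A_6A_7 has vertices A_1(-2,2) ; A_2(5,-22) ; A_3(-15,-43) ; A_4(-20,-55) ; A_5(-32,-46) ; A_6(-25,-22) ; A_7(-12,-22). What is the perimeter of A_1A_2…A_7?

146

|A_1A_2| = √((7)² + (-24)²) = √625 = 25
|A_2A_3| = √((-20)² + (-21)²) = √841 = 29
|A_3A_4| = √((-5)² + (-12)²) = √169 = 13
|A_4A_5| = √((-12)² + (9)²) = √225 = 15
|A_5A_6| = √((7)² + (24)²) = √625 = 25
|A_6A_7| = √((13)² + (0)²) = √169 = 13
|A_7A_1| = √((10)² + (24)²) = √676 = 26
Perimeter = 25 + 29 + 13 + 15 + 25 + 13 + 26 = 146.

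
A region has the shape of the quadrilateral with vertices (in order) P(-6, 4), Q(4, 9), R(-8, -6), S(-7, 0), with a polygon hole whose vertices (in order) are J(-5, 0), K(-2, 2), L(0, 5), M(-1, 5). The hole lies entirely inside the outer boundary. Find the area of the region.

41

Outer boundary:
Apply the shoelace (surveyor's) formula: 2A = Σ (x_i·y_{i+1} − x_{i+1}·y_i), indices taken mod 4.
Σ = (-70) + (48) + (-42) + (-28) = -92
Area = |Σ|/2 = 46.
Hole:
J→K: (-5)(2) − (-2)(0) = -10
K→L: (-2)(5) − (0)(2) = -10
L→M: (0)(5) − (-1)(5) = 5
M→J: (-1)(0) − (-5)(5) = 25
Σ = 10
Area = |Σ|/2 = 5.
Net area = 46 − 5 = 41.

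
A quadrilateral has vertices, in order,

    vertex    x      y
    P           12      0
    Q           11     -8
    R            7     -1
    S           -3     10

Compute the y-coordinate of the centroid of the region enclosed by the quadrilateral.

Apply the shoelace formula. First the cross-terms c_i = x_i·y_{i+1} − x_{i+1}·y_i:
  -96, 45, 67, -120  ⇒  2A = -104, A = -52.
Then Σ (y_i + y_{i+1})·c_i = -234, so ȳ = -234 / (6·(-52)) = 0.75.

0.75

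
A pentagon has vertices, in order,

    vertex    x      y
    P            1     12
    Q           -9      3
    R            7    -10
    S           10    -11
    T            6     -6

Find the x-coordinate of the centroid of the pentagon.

Apply Gauss's area formula. First the cross-terms c_i = x_i·y_{i+1} − x_{i+1}·y_i:
  111, 69, 23, 6, 78  ⇒  2A = 287, A = 143.5.
Then Σ (x_i + x_{i+1})·c_i = 7, so x̄ = 7 / (6·143.5) = 1/123.

1/123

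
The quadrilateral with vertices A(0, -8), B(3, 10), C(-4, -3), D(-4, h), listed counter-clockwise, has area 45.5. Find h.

Write out the shoelace sum; only the two edges meeting at D involve h:
2·Area = [((-4)·h − (-4)·(-3)) + ((-4)·(-8) − 0·h)] + 55
       = -4·h + 75 = 91
⇒ h = -4.

-4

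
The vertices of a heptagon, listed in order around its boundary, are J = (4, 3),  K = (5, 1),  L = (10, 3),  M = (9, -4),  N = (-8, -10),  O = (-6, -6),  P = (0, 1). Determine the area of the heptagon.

108.5

Apply Gauss's area formula: 2A = Σ (x_i·y_{i+1} − x_{i+1}·y_i), indices taken mod 7.
Σ = (-11) + (5) + (-67) + (-122) + (-12) + (-6) + (-4) = -217
Area = |Σ|/2 = 108.5.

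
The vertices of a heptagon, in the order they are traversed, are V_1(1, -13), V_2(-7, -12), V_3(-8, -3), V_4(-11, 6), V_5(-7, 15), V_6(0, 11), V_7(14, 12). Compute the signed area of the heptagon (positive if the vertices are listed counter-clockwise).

-403.5

Σ = (-103) + (-75) + (-81) + (-123) + (-77) + (-154) + (-194) = -807
Signed area = Σ/2 = -403.5 (negative ⇒ clockwise traversal).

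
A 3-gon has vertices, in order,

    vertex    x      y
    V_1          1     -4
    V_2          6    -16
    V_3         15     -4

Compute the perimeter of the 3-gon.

|V_1V_2| = √((5)² + (-12)²) = √169 = 13
|V_2V_3| = √((9)² + (12)²) = √225 = 15
|V_3V_1| = √((-14)² + (0)²) = √196 = 14
Perimeter = 13 + 15 + 14 = 42.

42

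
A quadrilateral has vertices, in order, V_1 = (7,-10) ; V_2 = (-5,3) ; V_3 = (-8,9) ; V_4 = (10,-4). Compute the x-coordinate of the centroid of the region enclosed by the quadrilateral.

25/12

Apply the shoelace formula. First the cross-terms c_i = x_i·y_{i+1} − x_{i+1}·y_i:
  -29, -21, -58, -72  ⇒  2A = -180, A = -90.
Then Σ (x_i + x_{i+1})·c_i = -1125, so x̄ = -1125 / (6·(-90)) = 25/12.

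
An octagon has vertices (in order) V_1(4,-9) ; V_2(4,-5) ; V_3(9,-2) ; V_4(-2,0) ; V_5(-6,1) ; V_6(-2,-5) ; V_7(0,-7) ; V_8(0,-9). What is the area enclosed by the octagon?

Cross-terms: 16, 37, -4, -2, 32, 14, 0, 36  ⇒  Σ = 129
Area = |Σ|/2 = 64.5.

64.5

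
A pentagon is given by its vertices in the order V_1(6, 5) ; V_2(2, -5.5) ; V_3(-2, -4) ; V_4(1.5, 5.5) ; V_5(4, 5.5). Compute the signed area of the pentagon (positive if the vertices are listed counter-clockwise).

-46.875

Σ = (-43) + (-19) + (-5) + (-13.75) + (-13) = -93.75
Signed area = Σ/2 = -46.875 (negative ⇒ clockwise traversal).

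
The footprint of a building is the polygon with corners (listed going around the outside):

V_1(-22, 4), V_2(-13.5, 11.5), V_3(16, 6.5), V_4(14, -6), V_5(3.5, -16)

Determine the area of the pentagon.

599.375

Apply the surveyor's formula: 2A = Σ (x_i·y_{i+1} − x_{i+1}·y_i), indices taken mod 5.
Σ = (-199) + (-271.75) + (-187) + (-203) + (-338) = -1198.75
Area = |Σ|/2 = 599.375.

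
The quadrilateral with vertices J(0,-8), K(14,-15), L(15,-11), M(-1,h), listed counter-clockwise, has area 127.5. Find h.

Write out the shoelace sum; only the two edges meeting at M involve h:
2·Area = [(15·h − (-1)·(-11)) + ((-1)·(-8) − 0·h)] + 183
       = 15·h + 180 = 255
⇒ h = 5.

5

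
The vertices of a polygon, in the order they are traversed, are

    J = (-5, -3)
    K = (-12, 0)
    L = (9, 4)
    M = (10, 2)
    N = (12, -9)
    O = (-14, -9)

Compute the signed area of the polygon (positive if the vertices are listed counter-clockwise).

Apply the shoelace (surveyor's) formula: 2A = Σ (x_i·y_{i+1} − x_{i+1}·y_i), indices taken mod 6.
Σ = (-36) + (-48) + (-22) + (-114) + (-234) + (-3) = -457
Signed area = Σ/2 = -228.5 (negative ⇒ clockwise traversal).

-228.5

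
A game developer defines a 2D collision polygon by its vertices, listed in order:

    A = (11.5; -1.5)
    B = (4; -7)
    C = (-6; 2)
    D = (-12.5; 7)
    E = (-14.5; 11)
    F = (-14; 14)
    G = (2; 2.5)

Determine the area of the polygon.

152.625

Apply the shoelace (surveyor's) formula: 2A = Σ (x_i·y_{i+1} − x_{i+1}·y_i), indices taken mod 7.
A→B: (11.5)(-7) − (4)(-1.5) = -74.5
B→C: (4)(2) − (-6)(-7) = -34
C→D: (-6)(7) − (-12.5)(2) = -17
D→E: (-12.5)(11) − (-14.5)(7) = -36
E→F: (-14.5)(14) − (-14)(11) = -49
F→G: (-14)(2.5) − (2)(14) = -63
G→A: (2)(-1.5) − (11.5)(2.5) = -31.75
Σ = -305.25
Area = |Σ|/2 = 152.625.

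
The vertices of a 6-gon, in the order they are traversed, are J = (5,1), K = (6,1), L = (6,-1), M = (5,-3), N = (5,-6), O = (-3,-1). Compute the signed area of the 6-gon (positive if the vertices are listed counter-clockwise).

Apply the shoelace (surveyor's) formula: 2A = Σ (x_i·y_{i+1} − x_{i+1}·y_i), indices taken mod 6.
Σ = (-1) + (-12) + (-13) + (-15) + (-23) + (2) = -62
Signed area = Σ/2 = -31 (negative ⇒ clockwise traversal).

-31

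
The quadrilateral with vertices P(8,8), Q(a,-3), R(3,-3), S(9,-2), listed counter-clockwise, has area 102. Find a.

The doubled signed area Σ (x_i y_{i+1} − x_{i+1} y_i) is linear in a.
With a=0 it equals 94; the coefficient of a is -11 (from the two edges through Q).
So -11·a + 94 = 2·102 = 204 ⇒ a = -10.

-10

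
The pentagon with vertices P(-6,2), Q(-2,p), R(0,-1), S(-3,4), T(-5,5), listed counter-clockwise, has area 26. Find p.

Write out the shoelace sum; only the two edges meeting at Q involve p:
2·Area = [((-6)·p − (-2)·2) + ((-2)·(-1) − 0·p)] + 22
       = -6·p + 28 = 52
⇒ p = -4.

-4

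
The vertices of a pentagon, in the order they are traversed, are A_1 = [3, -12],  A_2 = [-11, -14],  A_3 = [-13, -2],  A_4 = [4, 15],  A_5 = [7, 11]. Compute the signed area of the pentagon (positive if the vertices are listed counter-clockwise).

Apply Gauss's area formula: 2A = Σ (x_i·y_{i+1} − x_{i+1}·y_i), indices taken mod 5.
Σ = (-174) + (-160) + (-187) + (-61) + (-117) = -699
Signed area = Σ/2 = -349.5 (negative ⇒ clockwise traversal).

-349.5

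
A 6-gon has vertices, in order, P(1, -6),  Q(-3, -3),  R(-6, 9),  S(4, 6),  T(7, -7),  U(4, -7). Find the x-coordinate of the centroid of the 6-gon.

55/82

Apply the shoelace (surveyor's) formula. First the cross-terms c_i = x_i·y_{i+1} − x_{i+1}·y_i:
  -21, -45, -72, -70, -21, -17  ⇒  2A = -246, A = -123.
Then Σ (x_i + x_{i+1})·c_i = -495, so x̄ = -495 / (6·(-123)) = 55/82.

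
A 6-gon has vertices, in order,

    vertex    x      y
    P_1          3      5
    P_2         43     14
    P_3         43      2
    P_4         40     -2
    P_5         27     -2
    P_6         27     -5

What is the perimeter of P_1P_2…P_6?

|P_1P_2| = √((40)² + (9)²) = √1681 = 41
|P_2P_3| = √((0)² + (-12)²) = √144 = 12
|P_3P_4| = √((-3)² + (-4)²) = √25 = 5
|P_4P_5| = √((-13)² + (0)²) = √169 = 13
|P_5P_6| = √((0)² + (-3)²) = √9 = 3
|P_6P_1| = √((-24)² + (10)²) = √676 = 26
Perimeter = 41 + 12 + 5 + 13 + 3 + 26 = 100.

100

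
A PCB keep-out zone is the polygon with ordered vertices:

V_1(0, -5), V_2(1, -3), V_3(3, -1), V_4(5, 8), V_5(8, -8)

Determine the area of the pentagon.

51

Apply the shoelace formula: 2A = Σ (x_i·y_{i+1} − x_{i+1}·y_i), indices taken mod 5.
Cross-terms: 5, 8, 29, -104, -40  ⇒  Σ = -102
Area = |Σ|/2 = 51.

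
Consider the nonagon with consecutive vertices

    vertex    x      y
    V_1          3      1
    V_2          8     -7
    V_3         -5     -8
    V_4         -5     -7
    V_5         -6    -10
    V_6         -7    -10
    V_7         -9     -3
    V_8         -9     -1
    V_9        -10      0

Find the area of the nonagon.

Apply the shoelace formula: 2A = Σ (x_i·y_{i+1} − x_{i+1}·y_i), indices taken mod 9.
V_1→V_2: (3)(-7) − (8)(1) = -29
V_2→V_3: (8)(-8) − (-5)(-7) = -99
V_3→V_4: (-5)(-7) − (-5)(-8) = -5
V_4→V_5: (-5)(-10) − (-6)(-7) = 8
V_5→V_6: (-6)(-10) − (-7)(-10) = -10
V_6→V_7: (-7)(-3) − (-9)(-10) = -69
V_7→V_8: (-9)(-1) − (-9)(-3) = -18
V_8→V_9: (-9)(0) − (-10)(-1) = -10
V_9→V_1: (-10)(1) − (3)(0) = -10
Σ = -242
Area = |Σ|/2 = 121.

121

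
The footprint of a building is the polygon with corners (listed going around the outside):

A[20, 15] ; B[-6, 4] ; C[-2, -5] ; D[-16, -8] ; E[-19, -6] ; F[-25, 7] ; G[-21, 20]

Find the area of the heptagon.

631.5

Σ = (170) + (38) + (-64) + (-56) + (-283) + (-353) + (-715) = -1263
Area = |Σ|/2 = 631.5.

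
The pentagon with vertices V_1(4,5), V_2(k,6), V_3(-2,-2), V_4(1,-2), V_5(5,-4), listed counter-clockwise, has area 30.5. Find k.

4

Write out the shoelace sum; only the two edges meeting at V_2 involve k:
2·Area = [(4·6 − k·5) + (k·(-2) − (-2)·6)] + 53
       = -7·k + 89 = 61
⇒ k = 4.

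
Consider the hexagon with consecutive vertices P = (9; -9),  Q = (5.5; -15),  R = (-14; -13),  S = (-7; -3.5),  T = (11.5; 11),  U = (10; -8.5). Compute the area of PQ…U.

P→Q: (9)(-15) − (5.5)(-9) = -85.5
Q→R: (5.5)(-13) − (-14)(-15) = -281.5
R→S: (-14)(-3.5) − (-7)(-13) = -42
S→T: (-7)(11) − (11.5)(-3.5) = -36.75
T→U: (11.5)(-8.5) − (10)(11) = -207.75
U→P: (10)(-9) − (9)(-8.5) = -13.5
Σ = -667
Area = |Σ|/2 = 333.5.

333.5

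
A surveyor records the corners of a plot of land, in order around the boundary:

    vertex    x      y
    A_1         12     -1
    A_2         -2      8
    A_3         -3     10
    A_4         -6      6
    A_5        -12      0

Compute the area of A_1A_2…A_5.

Apply the shoelace formula: 2A = Σ (x_i·y_{i+1} − x_{i+1}·y_i), indices taken mod 5.
Σ = (94) + (4) + (42) + (72) + (12) = 224
Area = |Σ|/2 = 112.

112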